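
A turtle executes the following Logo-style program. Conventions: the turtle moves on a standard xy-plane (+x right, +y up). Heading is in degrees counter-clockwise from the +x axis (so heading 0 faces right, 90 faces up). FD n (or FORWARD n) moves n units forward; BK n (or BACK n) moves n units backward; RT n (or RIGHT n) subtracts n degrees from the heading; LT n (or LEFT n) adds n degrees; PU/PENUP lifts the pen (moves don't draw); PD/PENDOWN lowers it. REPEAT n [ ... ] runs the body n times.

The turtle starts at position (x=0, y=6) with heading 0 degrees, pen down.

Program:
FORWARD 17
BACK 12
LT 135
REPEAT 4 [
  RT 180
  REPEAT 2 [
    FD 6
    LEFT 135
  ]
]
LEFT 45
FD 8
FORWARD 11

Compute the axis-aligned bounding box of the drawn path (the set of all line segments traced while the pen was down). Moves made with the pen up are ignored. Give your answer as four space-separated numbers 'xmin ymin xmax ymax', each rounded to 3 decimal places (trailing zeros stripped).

Executing turtle program step by step:
Start: pos=(0,6), heading=0, pen down
FD 17: (0,6) -> (17,6) [heading=0, draw]
BK 12: (17,6) -> (5,6) [heading=0, draw]
LT 135: heading 0 -> 135
REPEAT 4 [
  -- iteration 1/4 --
  RT 180: heading 135 -> 315
  REPEAT 2 [
    -- iteration 1/2 --
    FD 6: (5,6) -> (9.243,1.757) [heading=315, draw]
    LT 135: heading 315 -> 90
    -- iteration 2/2 --
    FD 6: (9.243,1.757) -> (9.243,7.757) [heading=90, draw]
    LT 135: heading 90 -> 225
  ]
  -- iteration 2/4 --
  RT 180: heading 225 -> 45
  REPEAT 2 [
    -- iteration 1/2 --
    FD 6: (9.243,7.757) -> (13.485,12) [heading=45, draw]
    LT 135: heading 45 -> 180
    -- iteration 2/2 --
    FD 6: (13.485,12) -> (7.485,12) [heading=180, draw]
    LT 135: heading 180 -> 315
  ]
  -- iteration 3/4 --
  RT 180: heading 315 -> 135
  REPEAT 2 [
    -- iteration 1/2 --
    FD 6: (7.485,12) -> (3.243,16.243) [heading=135, draw]
    LT 135: heading 135 -> 270
    -- iteration 2/2 --
    FD 6: (3.243,16.243) -> (3.243,10.243) [heading=270, draw]
    LT 135: heading 270 -> 45
  ]
  -- iteration 4/4 --
  RT 180: heading 45 -> 225
  REPEAT 2 [
    -- iteration 1/2 --
    FD 6: (3.243,10.243) -> (-1,6) [heading=225, draw]
    LT 135: heading 225 -> 0
    -- iteration 2/2 --
    FD 6: (-1,6) -> (5,6) [heading=0, draw]
    LT 135: heading 0 -> 135
  ]
]
LT 45: heading 135 -> 180
FD 8: (5,6) -> (-3,6) [heading=180, draw]
FD 11: (-3,6) -> (-14,6) [heading=180, draw]
Final: pos=(-14,6), heading=180, 12 segment(s) drawn

Segment endpoints: x in {-14, -3, -1, 0, 3.243, 3.243, 5, 7.485, 9.243, 13.485, 17}, y in {1.757, 6, 6, 6, 6, 7.757, 10.243, 12, 16.243}
xmin=-14, ymin=1.757, xmax=17, ymax=16.243

Answer: -14 1.757 17 16.243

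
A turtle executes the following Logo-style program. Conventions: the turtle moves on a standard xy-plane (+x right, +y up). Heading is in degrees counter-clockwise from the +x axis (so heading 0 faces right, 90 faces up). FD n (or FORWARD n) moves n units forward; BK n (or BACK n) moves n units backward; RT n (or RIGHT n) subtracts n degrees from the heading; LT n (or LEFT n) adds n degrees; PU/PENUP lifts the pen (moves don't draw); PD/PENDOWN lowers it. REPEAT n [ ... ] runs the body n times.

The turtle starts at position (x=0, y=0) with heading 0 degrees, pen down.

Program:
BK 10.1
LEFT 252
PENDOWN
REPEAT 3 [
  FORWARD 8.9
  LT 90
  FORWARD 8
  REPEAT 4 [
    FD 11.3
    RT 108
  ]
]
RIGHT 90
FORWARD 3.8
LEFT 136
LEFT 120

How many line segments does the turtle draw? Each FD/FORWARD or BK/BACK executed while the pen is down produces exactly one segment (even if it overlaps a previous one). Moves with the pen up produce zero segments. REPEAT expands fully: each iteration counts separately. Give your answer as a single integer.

Answer: 20

Derivation:
Executing turtle program step by step:
Start: pos=(0,0), heading=0, pen down
BK 10.1: (0,0) -> (-10.1,0) [heading=0, draw]
LT 252: heading 0 -> 252
PD: pen down
REPEAT 3 [
  -- iteration 1/3 --
  FD 8.9: (-10.1,0) -> (-12.85,-8.464) [heading=252, draw]
  LT 90: heading 252 -> 342
  FD 8: (-12.85,-8.464) -> (-5.242,-10.937) [heading=342, draw]
  REPEAT 4 [
    -- iteration 1/4 --
    FD 11.3: (-5.242,-10.937) -> (5.505,-14.428) [heading=342, draw]
    RT 108: heading 342 -> 234
    -- iteration 2/4 --
    FD 11.3: (5.505,-14.428) -> (-1.137,-23.57) [heading=234, draw]
    RT 108: heading 234 -> 126
    -- iteration 3/4 --
    FD 11.3: (-1.137,-23.57) -> (-7.779,-14.428) [heading=126, draw]
    RT 108: heading 126 -> 18
    -- iteration 4/4 --
    FD 11.3: (-7.779,-14.428) -> (2.968,-10.937) [heading=18, draw]
    RT 108: heading 18 -> 270
  ]
  -- iteration 2/3 --
  FD 8.9: (2.968,-10.937) -> (2.968,-19.837) [heading=270, draw]
  LT 90: heading 270 -> 0
  FD 8: (2.968,-19.837) -> (10.968,-19.837) [heading=0, draw]
  REPEAT 4 [
    -- iteration 1/4 --
    FD 11.3: (10.968,-19.837) -> (22.268,-19.837) [heading=0, draw]
    RT 108: heading 0 -> 252
    -- iteration 2/4 --
    FD 11.3: (22.268,-19.837) -> (18.776,-30.583) [heading=252, draw]
    RT 108: heading 252 -> 144
    -- iteration 3/4 --
    FD 11.3: (18.776,-30.583) -> (9.634,-23.942) [heading=144, draw]
    RT 108: heading 144 -> 36
    -- iteration 4/4 --
    FD 11.3: (9.634,-23.942) -> (18.776,-17.3) [heading=36, draw]
    RT 108: heading 36 -> 288
  ]
  -- iteration 3/3 --
  FD 8.9: (18.776,-17.3) -> (21.526,-25.764) [heading=288, draw]
  LT 90: heading 288 -> 18
  FD 8: (21.526,-25.764) -> (29.135,-23.292) [heading=18, draw]
  REPEAT 4 [
    -- iteration 1/4 --
    FD 11.3: (29.135,-23.292) -> (39.882,-19.8) [heading=18, draw]
    RT 108: heading 18 -> 270
    -- iteration 2/4 --
    FD 11.3: (39.882,-19.8) -> (39.882,-31.1) [heading=270, draw]
    RT 108: heading 270 -> 162
    -- iteration 3/4 --
    FD 11.3: (39.882,-31.1) -> (29.135,-27.608) [heading=162, draw]
    RT 108: heading 162 -> 54
    -- iteration 4/4 --
    FD 11.3: (29.135,-27.608) -> (35.777,-18.466) [heading=54, draw]
    RT 108: heading 54 -> 306
  ]
]
RT 90: heading 306 -> 216
FD 3.8: (35.777,-18.466) -> (32.703,-20.7) [heading=216, draw]
LT 136: heading 216 -> 352
LT 120: heading 352 -> 112
Final: pos=(32.703,-20.7), heading=112, 20 segment(s) drawn
Segments drawn: 20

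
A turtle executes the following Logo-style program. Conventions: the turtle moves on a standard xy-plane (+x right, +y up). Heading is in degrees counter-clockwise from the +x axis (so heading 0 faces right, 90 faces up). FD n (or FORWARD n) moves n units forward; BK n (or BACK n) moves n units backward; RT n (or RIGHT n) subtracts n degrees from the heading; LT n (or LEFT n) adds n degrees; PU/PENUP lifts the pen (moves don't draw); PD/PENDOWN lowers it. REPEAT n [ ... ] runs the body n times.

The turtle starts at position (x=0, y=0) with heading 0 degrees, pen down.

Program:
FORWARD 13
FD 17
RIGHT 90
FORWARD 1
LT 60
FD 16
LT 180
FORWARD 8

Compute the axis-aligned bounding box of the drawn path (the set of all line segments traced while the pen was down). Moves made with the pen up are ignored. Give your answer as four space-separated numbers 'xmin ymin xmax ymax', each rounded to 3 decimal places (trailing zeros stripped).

Answer: 0 -9 43.856 0

Derivation:
Executing turtle program step by step:
Start: pos=(0,0), heading=0, pen down
FD 13: (0,0) -> (13,0) [heading=0, draw]
FD 17: (13,0) -> (30,0) [heading=0, draw]
RT 90: heading 0 -> 270
FD 1: (30,0) -> (30,-1) [heading=270, draw]
LT 60: heading 270 -> 330
FD 16: (30,-1) -> (43.856,-9) [heading=330, draw]
LT 180: heading 330 -> 150
FD 8: (43.856,-9) -> (36.928,-5) [heading=150, draw]
Final: pos=(36.928,-5), heading=150, 5 segment(s) drawn

Segment endpoints: x in {0, 13, 30, 36.928, 43.856}, y in {-9, -5, -1, 0}
xmin=0, ymin=-9, xmax=43.856, ymax=0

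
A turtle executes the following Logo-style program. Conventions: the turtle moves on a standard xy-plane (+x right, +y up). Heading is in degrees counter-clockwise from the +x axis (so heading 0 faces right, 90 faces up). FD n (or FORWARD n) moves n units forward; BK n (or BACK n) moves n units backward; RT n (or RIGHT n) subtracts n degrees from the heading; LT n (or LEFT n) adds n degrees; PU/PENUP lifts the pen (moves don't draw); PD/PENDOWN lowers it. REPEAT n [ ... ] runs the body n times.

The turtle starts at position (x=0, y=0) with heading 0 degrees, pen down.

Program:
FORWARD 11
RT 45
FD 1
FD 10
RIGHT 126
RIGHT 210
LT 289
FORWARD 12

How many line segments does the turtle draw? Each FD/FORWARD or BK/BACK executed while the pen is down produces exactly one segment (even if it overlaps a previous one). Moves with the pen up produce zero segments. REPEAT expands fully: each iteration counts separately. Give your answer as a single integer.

Answer: 4

Derivation:
Executing turtle program step by step:
Start: pos=(0,0), heading=0, pen down
FD 11: (0,0) -> (11,0) [heading=0, draw]
RT 45: heading 0 -> 315
FD 1: (11,0) -> (11.707,-0.707) [heading=315, draw]
FD 10: (11.707,-0.707) -> (18.778,-7.778) [heading=315, draw]
RT 126: heading 315 -> 189
RT 210: heading 189 -> 339
LT 289: heading 339 -> 268
FD 12: (18.778,-7.778) -> (18.359,-19.771) [heading=268, draw]
Final: pos=(18.359,-19.771), heading=268, 4 segment(s) drawn
Segments drawn: 4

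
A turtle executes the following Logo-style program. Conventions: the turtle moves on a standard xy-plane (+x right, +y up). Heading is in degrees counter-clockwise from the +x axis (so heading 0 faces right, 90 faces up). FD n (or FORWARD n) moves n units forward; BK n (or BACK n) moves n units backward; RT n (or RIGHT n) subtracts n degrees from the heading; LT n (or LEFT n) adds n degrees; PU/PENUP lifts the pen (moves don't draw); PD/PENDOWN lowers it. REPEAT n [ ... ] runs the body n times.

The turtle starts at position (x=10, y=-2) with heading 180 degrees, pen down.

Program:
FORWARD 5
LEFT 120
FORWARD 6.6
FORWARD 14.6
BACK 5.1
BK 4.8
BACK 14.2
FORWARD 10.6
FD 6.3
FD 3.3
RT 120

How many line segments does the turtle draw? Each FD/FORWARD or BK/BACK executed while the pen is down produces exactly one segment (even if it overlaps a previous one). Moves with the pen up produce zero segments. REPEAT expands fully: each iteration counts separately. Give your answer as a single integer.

Executing turtle program step by step:
Start: pos=(10,-2), heading=180, pen down
FD 5: (10,-2) -> (5,-2) [heading=180, draw]
LT 120: heading 180 -> 300
FD 6.6: (5,-2) -> (8.3,-7.716) [heading=300, draw]
FD 14.6: (8.3,-7.716) -> (15.6,-20.36) [heading=300, draw]
BK 5.1: (15.6,-20.36) -> (13.05,-15.943) [heading=300, draw]
BK 4.8: (13.05,-15.943) -> (10.65,-11.786) [heading=300, draw]
BK 14.2: (10.65,-11.786) -> (3.55,0.511) [heading=300, draw]
FD 10.6: (3.55,0.511) -> (8.85,-8.668) [heading=300, draw]
FD 6.3: (8.85,-8.668) -> (12,-14.124) [heading=300, draw]
FD 3.3: (12,-14.124) -> (13.65,-16.982) [heading=300, draw]
RT 120: heading 300 -> 180
Final: pos=(13.65,-16.982), heading=180, 9 segment(s) drawn
Segments drawn: 9

Answer: 9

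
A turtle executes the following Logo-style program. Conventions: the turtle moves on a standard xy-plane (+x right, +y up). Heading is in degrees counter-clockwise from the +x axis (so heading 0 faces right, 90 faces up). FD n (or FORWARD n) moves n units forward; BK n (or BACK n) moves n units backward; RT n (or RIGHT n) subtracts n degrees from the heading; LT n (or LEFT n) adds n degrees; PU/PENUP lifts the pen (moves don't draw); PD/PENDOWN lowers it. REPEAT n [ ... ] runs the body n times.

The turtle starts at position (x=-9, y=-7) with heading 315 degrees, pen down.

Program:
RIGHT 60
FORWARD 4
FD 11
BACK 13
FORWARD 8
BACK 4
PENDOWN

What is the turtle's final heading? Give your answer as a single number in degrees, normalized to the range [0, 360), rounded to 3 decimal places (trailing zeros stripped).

Executing turtle program step by step:
Start: pos=(-9,-7), heading=315, pen down
RT 60: heading 315 -> 255
FD 4: (-9,-7) -> (-10.035,-10.864) [heading=255, draw]
FD 11: (-10.035,-10.864) -> (-12.882,-21.489) [heading=255, draw]
BK 13: (-12.882,-21.489) -> (-9.518,-8.932) [heading=255, draw]
FD 8: (-9.518,-8.932) -> (-11.588,-16.659) [heading=255, draw]
BK 4: (-11.588,-16.659) -> (-10.553,-12.796) [heading=255, draw]
PD: pen down
Final: pos=(-10.553,-12.796), heading=255, 5 segment(s) drawn

Answer: 255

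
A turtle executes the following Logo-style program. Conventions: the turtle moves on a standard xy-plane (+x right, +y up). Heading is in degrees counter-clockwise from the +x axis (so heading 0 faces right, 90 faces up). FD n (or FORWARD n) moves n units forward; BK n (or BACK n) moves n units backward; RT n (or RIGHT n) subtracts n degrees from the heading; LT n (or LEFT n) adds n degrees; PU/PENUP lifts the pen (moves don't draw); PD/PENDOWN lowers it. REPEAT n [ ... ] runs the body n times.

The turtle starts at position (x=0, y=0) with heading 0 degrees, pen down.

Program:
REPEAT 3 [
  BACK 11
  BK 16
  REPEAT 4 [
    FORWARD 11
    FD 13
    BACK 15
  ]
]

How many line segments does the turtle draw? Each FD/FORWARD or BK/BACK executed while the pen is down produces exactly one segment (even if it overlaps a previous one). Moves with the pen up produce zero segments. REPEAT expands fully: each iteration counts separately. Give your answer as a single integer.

Answer: 42

Derivation:
Executing turtle program step by step:
Start: pos=(0,0), heading=0, pen down
REPEAT 3 [
  -- iteration 1/3 --
  BK 11: (0,0) -> (-11,0) [heading=0, draw]
  BK 16: (-11,0) -> (-27,0) [heading=0, draw]
  REPEAT 4 [
    -- iteration 1/4 --
    FD 11: (-27,0) -> (-16,0) [heading=0, draw]
    FD 13: (-16,0) -> (-3,0) [heading=0, draw]
    BK 15: (-3,0) -> (-18,0) [heading=0, draw]
    -- iteration 2/4 --
    FD 11: (-18,0) -> (-7,0) [heading=0, draw]
    FD 13: (-7,0) -> (6,0) [heading=0, draw]
    BK 15: (6,0) -> (-9,0) [heading=0, draw]
    -- iteration 3/4 --
    FD 11: (-9,0) -> (2,0) [heading=0, draw]
    FD 13: (2,0) -> (15,0) [heading=0, draw]
    BK 15: (15,0) -> (0,0) [heading=0, draw]
    -- iteration 4/4 --
    FD 11: (0,0) -> (11,0) [heading=0, draw]
    FD 13: (11,0) -> (24,0) [heading=0, draw]
    BK 15: (24,0) -> (9,0) [heading=0, draw]
  ]
  -- iteration 2/3 --
  BK 11: (9,0) -> (-2,0) [heading=0, draw]
  BK 16: (-2,0) -> (-18,0) [heading=0, draw]
  REPEAT 4 [
    -- iteration 1/4 --
    FD 11: (-18,0) -> (-7,0) [heading=0, draw]
    FD 13: (-7,0) -> (6,0) [heading=0, draw]
    BK 15: (6,0) -> (-9,0) [heading=0, draw]
    -- iteration 2/4 --
    FD 11: (-9,0) -> (2,0) [heading=0, draw]
    FD 13: (2,0) -> (15,0) [heading=0, draw]
    BK 15: (15,0) -> (0,0) [heading=0, draw]
    -- iteration 3/4 --
    FD 11: (0,0) -> (11,0) [heading=0, draw]
    FD 13: (11,0) -> (24,0) [heading=0, draw]
    BK 15: (24,0) -> (9,0) [heading=0, draw]
    -- iteration 4/4 --
    FD 11: (9,0) -> (20,0) [heading=0, draw]
    FD 13: (20,0) -> (33,0) [heading=0, draw]
    BK 15: (33,0) -> (18,0) [heading=0, draw]
  ]
  -- iteration 3/3 --
  BK 11: (18,0) -> (7,0) [heading=0, draw]
  BK 16: (7,0) -> (-9,0) [heading=0, draw]
  REPEAT 4 [
    -- iteration 1/4 --
    FD 11: (-9,0) -> (2,0) [heading=0, draw]
    FD 13: (2,0) -> (15,0) [heading=0, draw]
    BK 15: (15,0) -> (0,0) [heading=0, draw]
    -- iteration 2/4 --
    FD 11: (0,0) -> (11,0) [heading=0, draw]
    FD 13: (11,0) -> (24,0) [heading=0, draw]
    BK 15: (24,0) -> (9,0) [heading=0, draw]
    -- iteration 3/4 --
    FD 11: (9,0) -> (20,0) [heading=0, draw]
    FD 13: (20,0) -> (33,0) [heading=0, draw]
    BK 15: (33,0) -> (18,0) [heading=0, draw]
    -- iteration 4/4 --
    FD 11: (18,0) -> (29,0) [heading=0, draw]
    FD 13: (29,0) -> (42,0) [heading=0, draw]
    BK 15: (42,0) -> (27,0) [heading=0, draw]
  ]
]
Final: pos=(27,0), heading=0, 42 segment(s) drawn
Segments drawn: 42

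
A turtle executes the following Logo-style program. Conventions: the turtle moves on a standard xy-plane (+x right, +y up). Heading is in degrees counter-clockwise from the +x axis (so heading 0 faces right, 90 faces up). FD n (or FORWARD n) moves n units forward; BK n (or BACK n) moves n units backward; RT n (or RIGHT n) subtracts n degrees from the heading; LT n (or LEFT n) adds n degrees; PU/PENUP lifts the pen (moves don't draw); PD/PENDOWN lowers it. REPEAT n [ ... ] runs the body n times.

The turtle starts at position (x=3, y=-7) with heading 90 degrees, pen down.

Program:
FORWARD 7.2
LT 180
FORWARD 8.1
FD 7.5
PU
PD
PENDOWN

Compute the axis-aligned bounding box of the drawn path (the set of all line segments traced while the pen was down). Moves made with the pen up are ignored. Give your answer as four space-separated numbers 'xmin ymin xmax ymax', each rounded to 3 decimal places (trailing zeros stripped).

Executing turtle program step by step:
Start: pos=(3,-7), heading=90, pen down
FD 7.2: (3,-7) -> (3,0.2) [heading=90, draw]
LT 180: heading 90 -> 270
FD 8.1: (3,0.2) -> (3,-7.9) [heading=270, draw]
FD 7.5: (3,-7.9) -> (3,-15.4) [heading=270, draw]
PU: pen up
PD: pen down
PD: pen down
Final: pos=(3,-15.4), heading=270, 3 segment(s) drawn

Segment endpoints: x in {3, 3, 3, 3}, y in {-15.4, -7.9, -7, 0.2}
xmin=3, ymin=-15.4, xmax=3, ymax=0.2

Answer: 3 -15.4 3 0.2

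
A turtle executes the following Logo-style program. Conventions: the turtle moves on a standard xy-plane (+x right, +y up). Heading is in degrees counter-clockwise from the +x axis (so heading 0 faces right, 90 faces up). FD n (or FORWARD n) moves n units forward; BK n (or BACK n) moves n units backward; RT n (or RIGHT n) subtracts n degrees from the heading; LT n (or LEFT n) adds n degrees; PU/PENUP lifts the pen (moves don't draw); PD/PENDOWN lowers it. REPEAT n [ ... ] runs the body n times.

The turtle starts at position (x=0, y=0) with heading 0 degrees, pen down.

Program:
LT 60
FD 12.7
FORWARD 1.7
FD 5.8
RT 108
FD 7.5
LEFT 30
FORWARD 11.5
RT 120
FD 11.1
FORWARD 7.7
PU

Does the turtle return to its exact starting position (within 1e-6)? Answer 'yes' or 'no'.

Executing turtle program step by step:
Start: pos=(0,0), heading=0, pen down
LT 60: heading 0 -> 60
FD 12.7: (0,0) -> (6.35,10.999) [heading=60, draw]
FD 1.7: (6.35,10.999) -> (7.2,12.471) [heading=60, draw]
FD 5.8: (7.2,12.471) -> (10.1,17.494) [heading=60, draw]
RT 108: heading 60 -> 312
FD 7.5: (10.1,17.494) -> (15.118,11.92) [heading=312, draw]
LT 30: heading 312 -> 342
FD 11.5: (15.118,11.92) -> (26.056,8.366) [heading=342, draw]
RT 120: heading 342 -> 222
FD 11.1: (26.056,8.366) -> (17.807,0.939) [heading=222, draw]
FD 7.7: (17.807,0.939) -> (12.085,-4.213) [heading=222, draw]
PU: pen up
Final: pos=(12.085,-4.213), heading=222, 7 segment(s) drawn

Start position: (0, 0)
Final position: (12.085, -4.213)
Distance = 12.798; >= 1e-6 -> NOT closed

Answer: no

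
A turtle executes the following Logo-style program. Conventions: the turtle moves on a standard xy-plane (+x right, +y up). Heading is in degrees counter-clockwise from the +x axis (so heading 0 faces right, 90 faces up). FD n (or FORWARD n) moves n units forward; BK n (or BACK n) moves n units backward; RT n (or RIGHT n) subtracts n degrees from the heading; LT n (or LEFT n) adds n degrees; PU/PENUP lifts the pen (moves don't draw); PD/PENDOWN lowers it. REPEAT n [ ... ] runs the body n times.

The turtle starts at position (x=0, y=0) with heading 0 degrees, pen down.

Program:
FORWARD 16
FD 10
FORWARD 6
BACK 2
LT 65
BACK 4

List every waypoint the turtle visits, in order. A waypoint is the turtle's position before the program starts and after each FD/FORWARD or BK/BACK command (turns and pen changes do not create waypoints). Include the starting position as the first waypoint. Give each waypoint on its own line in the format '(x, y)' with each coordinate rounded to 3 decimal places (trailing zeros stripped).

Answer: (0, 0)
(16, 0)
(26, 0)
(32, 0)
(30, 0)
(28.31, -3.625)

Derivation:
Executing turtle program step by step:
Start: pos=(0,0), heading=0, pen down
FD 16: (0,0) -> (16,0) [heading=0, draw]
FD 10: (16,0) -> (26,0) [heading=0, draw]
FD 6: (26,0) -> (32,0) [heading=0, draw]
BK 2: (32,0) -> (30,0) [heading=0, draw]
LT 65: heading 0 -> 65
BK 4: (30,0) -> (28.31,-3.625) [heading=65, draw]
Final: pos=(28.31,-3.625), heading=65, 5 segment(s) drawn
Waypoints (6 total):
(0, 0)
(16, 0)
(26, 0)
(32, 0)
(30, 0)
(28.31, -3.625)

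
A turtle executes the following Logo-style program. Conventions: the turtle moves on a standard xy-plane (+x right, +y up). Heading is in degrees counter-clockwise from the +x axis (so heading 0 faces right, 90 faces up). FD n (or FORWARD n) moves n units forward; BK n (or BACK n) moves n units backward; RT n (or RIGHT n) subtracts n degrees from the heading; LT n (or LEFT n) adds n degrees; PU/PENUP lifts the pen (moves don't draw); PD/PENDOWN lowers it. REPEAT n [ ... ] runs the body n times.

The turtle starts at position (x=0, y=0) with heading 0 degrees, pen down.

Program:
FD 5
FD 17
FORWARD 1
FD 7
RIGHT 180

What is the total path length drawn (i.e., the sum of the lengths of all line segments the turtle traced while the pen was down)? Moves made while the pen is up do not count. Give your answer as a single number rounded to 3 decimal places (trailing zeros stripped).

Executing turtle program step by step:
Start: pos=(0,0), heading=0, pen down
FD 5: (0,0) -> (5,0) [heading=0, draw]
FD 17: (5,0) -> (22,0) [heading=0, draw]
FD 1: (22,0) -> (23,0) [heading=0, draw]
FD 7: (23,0) -> (30,0) [heading=0, draw]
RT 180: heading 0 -> 180
Final: pos=(30,0), heading=180, 4 segment(s) drawn

Segment lengths:
  seg 1: (0,0) -> (5,0), length = 5
  seg 2: (5,0) -> (22,0), length = 17
  seg 3: (22,0) -> (23,0), length = 1
  seg 4: (23,0) -> (30,0), length = 7
Total = 30

Answer: 30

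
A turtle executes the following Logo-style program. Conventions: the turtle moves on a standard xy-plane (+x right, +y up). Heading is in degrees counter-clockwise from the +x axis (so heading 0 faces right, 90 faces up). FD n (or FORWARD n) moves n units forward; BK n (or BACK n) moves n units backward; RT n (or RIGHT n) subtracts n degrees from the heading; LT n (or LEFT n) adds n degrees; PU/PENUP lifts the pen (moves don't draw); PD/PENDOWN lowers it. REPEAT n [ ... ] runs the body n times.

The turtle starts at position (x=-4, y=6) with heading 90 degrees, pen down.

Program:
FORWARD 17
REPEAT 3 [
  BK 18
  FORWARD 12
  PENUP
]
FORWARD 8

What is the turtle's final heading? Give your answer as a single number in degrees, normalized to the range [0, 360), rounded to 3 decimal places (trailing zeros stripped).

Answer: 90

Derivation:
Executing turtle program step by step:
Start: pos=(-4,6), heading=90, pen down
FD 17: (-4,6) -> (-4,23) [heading=90, draw]
REPEAT 3 [
  -- iteration 1/3 --
  BK 18: (-4,23) -> (-4,5) [heading=90, draw]
  FD 12: (-4,5) -> (-4,17) [heading=90, draw]
  PU: pen up
  -- iteration 2/3 --
  BK 18: (-4,17) -> (-4,-1) [heading=90, move]
  FD 12: (-4,-1) -> (-4,11) [heading=90, move]
  PU: pen up
  -- iteration 3/3 --
  BK 18: (-4,11) -> (-4,-7) [heading=90, move]
  FD 12: (-4,-7) -> (-4,5) [heading=90, move]
  PU: pen up
]
FD 8: (-4,5) -> (-4,13) [heading=90, move]
Final: pos=(-4,13), heading=90, 3 segment(s) drawn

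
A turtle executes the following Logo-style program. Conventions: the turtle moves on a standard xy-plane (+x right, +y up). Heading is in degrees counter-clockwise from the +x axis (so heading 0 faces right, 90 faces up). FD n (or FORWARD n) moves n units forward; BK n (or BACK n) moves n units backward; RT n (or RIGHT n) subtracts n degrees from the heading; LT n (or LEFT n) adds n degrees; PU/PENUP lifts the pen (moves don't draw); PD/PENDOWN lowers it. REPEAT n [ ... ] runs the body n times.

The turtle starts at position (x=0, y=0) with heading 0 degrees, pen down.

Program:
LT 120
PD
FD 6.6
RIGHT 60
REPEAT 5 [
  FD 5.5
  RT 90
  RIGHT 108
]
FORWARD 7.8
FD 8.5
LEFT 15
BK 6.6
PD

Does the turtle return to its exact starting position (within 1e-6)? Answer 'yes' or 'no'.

Executing turtle program step by step:
Start: pos=(0,0), heading=0, pen down
LT 120: heading 0 -> 120
PD: pen down
FD 6.6: (0,0) -> (-3.3,5.716) [heading=120, draw]
RT 60: heading 120 -> 60
REPEAT 5 [
  -- iteration 1/5 --
  FD 5.5: (-3.3,5.716) -> (-0.55,10.479) [heading=60, draw]
  RT 90: heading 60 -> 330
  RT 108: heading 330 -> 222
  -- iteration 2/5 --
  FD 5.5: (-0.55,10.479) -> (-4.637,6.799) [heading=222, draw]
  RT 90: heading 222 -> 132
  RT 108: heading 132 -> 24
  -- iteration 3/5 --
  FD 5.5: (-4.637,6.799) -> (0.387,9.036) [heading=24, draw]
  RT 90: heading 24 -> 294
  RT 108: heading 294 -> 186
  -- iteration 4/5 --
  FD 5.5: (0.387,9.036) -> (-5.083,8.461) [heading=186, draw]
  RT 90: heading 186 -> 96
  RT 108: heading 96 -> 348
  -- iteration 5/5 --
  FD 5.5: (-5.083,8.461) -> (0.297,7.317) [heading=348, draw]
  RT 90: heading 348 -> 258
  RT 108: heading 258 -> 150
]
FD 7.8: (0.297,7.317) -> (-6.458,11.217) [heading=150, draw]
FD 8.5: (-6.458,11.217) -> (-13.819,15.467) [heading=150, draw]
LT 15: heading 150 -> 165
BK 6.6: (-13.819,15.467) -> (-7.444,13.759) [heading=165, draw]
PD: pen down
Final: pos=(-7.444,13.759), heading=165, 9 segment(s) drawn

Start position: (0, 0)
Final position: (-7.444, 13.759)
Distance = 15.644; >= 1e-6 -> NOT closed

Answer: no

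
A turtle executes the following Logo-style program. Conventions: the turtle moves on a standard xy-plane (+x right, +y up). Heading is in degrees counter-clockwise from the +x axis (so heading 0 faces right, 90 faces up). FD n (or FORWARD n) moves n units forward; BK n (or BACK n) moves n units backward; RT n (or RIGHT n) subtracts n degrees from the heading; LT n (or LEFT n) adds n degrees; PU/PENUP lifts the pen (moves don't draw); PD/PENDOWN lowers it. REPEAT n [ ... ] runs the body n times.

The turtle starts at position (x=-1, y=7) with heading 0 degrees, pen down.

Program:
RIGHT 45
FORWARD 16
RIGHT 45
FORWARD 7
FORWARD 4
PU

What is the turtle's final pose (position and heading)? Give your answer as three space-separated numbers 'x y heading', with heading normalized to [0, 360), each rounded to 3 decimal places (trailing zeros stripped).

Executing turtle program step by step:
Start: pos=(-1,7), heading=0, pen down
RT 45: heading 0 -> 315
FD 16: (-1,7) -> (10.314,-4.314) [heading=315, draw]
RT 45: heading 315 -> 270
FD 7: (10.314,-4.314) -> (10.314,-11.314) [heading=270, draw]
FD 4: (10.314,-11.314) -> (10.314,-15.314) [heading=270, draw]
PU: pen up
Final: pos=(10.314,-15.314), heading=270, 3 segment(s) drawn

Answer: 10.314 -15.314 270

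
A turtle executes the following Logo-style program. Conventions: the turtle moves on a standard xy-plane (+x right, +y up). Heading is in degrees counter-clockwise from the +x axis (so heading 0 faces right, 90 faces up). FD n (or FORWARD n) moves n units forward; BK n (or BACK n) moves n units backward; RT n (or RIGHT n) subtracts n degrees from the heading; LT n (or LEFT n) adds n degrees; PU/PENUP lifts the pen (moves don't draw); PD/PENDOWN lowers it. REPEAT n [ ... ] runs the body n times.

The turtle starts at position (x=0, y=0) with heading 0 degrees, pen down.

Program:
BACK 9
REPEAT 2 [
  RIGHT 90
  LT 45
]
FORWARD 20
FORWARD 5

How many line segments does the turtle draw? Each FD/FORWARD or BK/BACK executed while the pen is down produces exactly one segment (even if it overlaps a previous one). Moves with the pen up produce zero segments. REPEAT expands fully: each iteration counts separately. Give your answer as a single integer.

Answer: 3

Derivation:
Executing turtle program step by step:
Start: pos=(0,0), heading=0, pen down
BK 9: (0,0) -> (-9,0) [heading=0, draw]
REPEAT 2 [
  -- iteration 1/2 --
  RT 90: heading 0 -> 270
  LT 45: heading 270 -> 315
  -- iteration 2/2 --
  RT 90: heading 315 -> 225
  LT 45: heading 225 -> 270
]
FD 20: (-9,0) -> (-9,-20) [heading=270, draw]
FD 5: (-9,-20) -> (-9,-25) [heading=270, draw]
Final: pos=(-9,-25), heading=270, 3 segment(s) drawn
Segments drawn: 3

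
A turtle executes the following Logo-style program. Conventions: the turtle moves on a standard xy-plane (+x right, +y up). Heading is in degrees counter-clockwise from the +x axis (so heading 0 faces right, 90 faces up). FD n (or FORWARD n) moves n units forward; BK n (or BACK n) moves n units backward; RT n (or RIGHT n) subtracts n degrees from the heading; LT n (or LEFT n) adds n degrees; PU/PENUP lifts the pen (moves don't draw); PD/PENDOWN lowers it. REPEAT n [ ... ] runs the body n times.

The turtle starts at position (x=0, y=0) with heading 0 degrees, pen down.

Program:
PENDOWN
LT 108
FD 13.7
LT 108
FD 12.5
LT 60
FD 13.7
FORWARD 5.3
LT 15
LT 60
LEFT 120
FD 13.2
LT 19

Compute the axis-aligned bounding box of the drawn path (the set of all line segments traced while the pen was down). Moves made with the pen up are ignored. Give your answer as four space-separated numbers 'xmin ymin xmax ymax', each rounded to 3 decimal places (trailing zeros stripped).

Answer: -17.091 -13.214 0 13.029

Derivation:
Executing turtle program step by step:
Start: pos=(0,0), heading=0, pen down
PD: pen down
LT 108: heading 0 -> 108
FD 13.7: (0,0) -> (-4.234,13.029) [heading=108, draw]
LT 108: heading 108 -> 216
FD 12.5: (-4.234,13.029) -> (-14.346,5.682) [heading=216, draw]
LT 60: heading 216 -> 276
FD 13.7: (-14.346,5.682) -> (-12.914,-7.943) [heading=276, draw]
FD 5.3: (-12.914,-7.943) -> (-12.36,-13.214) [heading=276, draw]
LT 15: heading 276 -> 291
LT 60: heading 291 -> 351
LT 120: heading 351 -> 111
FD 13.2: (-12.36,-13.214) -> (-17.091,-0.89) [heading=111, draw]
LT 19: heading 111 -> 130
Final: pos=(-17.091,-0.89), heading=130, 5 segment(s) drawn

Segment endpoints: x in {-17.091, -14.346, -12.914, -12.36, -4.234, 0}, y in {-13.214, -7.943, -0.89, 0, 5.682, 13.029}
xmin=-17.091, ymin=-13.214, xmax=0, ymax=13.029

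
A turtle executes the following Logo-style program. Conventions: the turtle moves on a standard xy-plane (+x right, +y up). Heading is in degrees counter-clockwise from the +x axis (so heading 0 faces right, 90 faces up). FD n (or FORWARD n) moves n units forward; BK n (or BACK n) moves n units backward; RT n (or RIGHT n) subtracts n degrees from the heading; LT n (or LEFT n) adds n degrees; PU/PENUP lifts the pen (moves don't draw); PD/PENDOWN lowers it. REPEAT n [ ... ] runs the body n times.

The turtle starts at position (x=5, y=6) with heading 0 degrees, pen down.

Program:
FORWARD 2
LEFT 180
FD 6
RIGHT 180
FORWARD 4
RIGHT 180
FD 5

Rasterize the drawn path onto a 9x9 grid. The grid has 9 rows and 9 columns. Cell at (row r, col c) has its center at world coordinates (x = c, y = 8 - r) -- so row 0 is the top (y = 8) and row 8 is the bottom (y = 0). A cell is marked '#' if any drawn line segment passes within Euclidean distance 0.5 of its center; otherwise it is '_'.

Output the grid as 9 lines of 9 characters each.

Segment 0: (5,6) -> (7,6)
Segment 1: (7,6) -> (1,6)
Segment 2: (1,6) -> (5,6)
Segment 3: (5,6) -> (0,6)

Answer: _________
_________
########_
_________
_________
_________
_________
_________
_________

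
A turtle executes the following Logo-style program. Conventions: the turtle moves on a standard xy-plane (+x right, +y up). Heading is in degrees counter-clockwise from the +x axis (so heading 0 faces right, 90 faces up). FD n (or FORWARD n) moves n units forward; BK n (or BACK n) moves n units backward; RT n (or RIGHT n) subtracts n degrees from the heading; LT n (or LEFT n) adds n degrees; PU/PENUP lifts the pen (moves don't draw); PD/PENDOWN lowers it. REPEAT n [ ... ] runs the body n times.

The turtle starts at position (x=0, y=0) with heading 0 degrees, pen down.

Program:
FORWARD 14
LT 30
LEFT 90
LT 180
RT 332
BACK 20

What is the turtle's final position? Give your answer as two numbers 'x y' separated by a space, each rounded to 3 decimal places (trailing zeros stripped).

Executing turtle program step by step:
Start: pos=(0,0), heading=0, pen down
FD 14: (0,0) -> (14,0) [heading=0, draw]
LT 30: heading 0 -> 30
LT 90: heading 30 -> 120
LT 180: heading 120 -> 300
RT 332: heading 300 -> 328
BK 20: (14,0) -> (-2.961,10.598) [heading=328, draw]
Final: pos=(-2.961,10.598), heading=328, 2 segment(s) drawn

Answer: -2.961 10.598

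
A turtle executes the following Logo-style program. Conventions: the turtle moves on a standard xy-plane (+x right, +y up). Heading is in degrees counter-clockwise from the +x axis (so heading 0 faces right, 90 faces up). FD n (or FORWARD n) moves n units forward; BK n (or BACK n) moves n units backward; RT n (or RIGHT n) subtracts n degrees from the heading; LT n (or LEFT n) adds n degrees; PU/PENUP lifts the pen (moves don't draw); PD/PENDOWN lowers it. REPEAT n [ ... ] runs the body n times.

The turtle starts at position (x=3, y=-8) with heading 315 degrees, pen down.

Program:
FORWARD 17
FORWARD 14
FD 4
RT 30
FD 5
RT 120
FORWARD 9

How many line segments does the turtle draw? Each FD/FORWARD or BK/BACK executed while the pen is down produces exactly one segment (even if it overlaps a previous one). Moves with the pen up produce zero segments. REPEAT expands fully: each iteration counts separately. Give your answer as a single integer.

Executing turtle program step by step:
Start: pos=(3,-8), heading=315, pen down
FD 17: (3,-8) -> (15.021,-20.021) [heading=315, draw]
FD 14: (15.021,-20.021) -> (24.92,-29.92) [heading=315, draw]
FD 4: (24.92,-29.92) -> (27.749,-32.749) [heading=315, draw]
RT 30: heading 315 -> 285
FD 5: (27.749,-32.749) -> (29.043,-37.578) [heading=285, draw]
RT 120: heading 285 -> 165
FD 9: (29.043,-37.578) -> (20.35,-35.249) [heading=165, draw]
Final: pos=(20.35,-35.249), heading=165, 5 segment(s) drawn
Segments drawn: 5

Answer: 5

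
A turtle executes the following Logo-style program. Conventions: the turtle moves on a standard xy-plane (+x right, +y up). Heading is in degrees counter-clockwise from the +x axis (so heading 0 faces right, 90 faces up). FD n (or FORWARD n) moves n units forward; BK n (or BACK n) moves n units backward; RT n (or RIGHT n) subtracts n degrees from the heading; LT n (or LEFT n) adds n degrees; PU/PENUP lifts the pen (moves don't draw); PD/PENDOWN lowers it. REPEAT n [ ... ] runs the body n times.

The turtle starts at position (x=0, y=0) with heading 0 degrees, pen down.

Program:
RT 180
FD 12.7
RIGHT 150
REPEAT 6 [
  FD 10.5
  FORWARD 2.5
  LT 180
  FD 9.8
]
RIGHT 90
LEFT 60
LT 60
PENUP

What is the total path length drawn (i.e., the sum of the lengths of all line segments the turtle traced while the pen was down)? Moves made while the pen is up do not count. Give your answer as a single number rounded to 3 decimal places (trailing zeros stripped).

Answer: 149.5

Derivation:
Executing turtle program step by step:
Start: pos=(0,0), heading=0, pen down
RT 180: heading 0 -> 180
FD 12.7: (0,0) -> (-12.7,0) [heading=180, draw]
RT 150: heading 180 -> 30
REPEAT 6 [
  -- iteration 1/6 --
  FD 10.5: (-12.7,0) -> (-3.607,5.25) [heading=30, draw]
  FD 2.5: (-3.607,5.25) -> (-1.442,6.5) [heading=30, draw]
  LT 180: heading 30 -> 210
  FD 9.8: (-1.442,6.5) -> (-9.929,1.6) [heading=210, draw]
  -- iteration 2/6 --
  FD 10.5: (-9.929,1.6) -> (-19.022,-3.65) [heading=210, draw]
  FD 2.5: (-19.022,-3.65) -> (-21.187,-4.9) [heading=210, draw]
  LT 180: heading 210 -> 30
  FD 9.8: (-21.187,-4.9) -> (-12.7,0) [heading=30, draw]
  -- iteration 3/6 --
  FD 10.5: (-12.7,0) -> (-3.607,5.25) [heading=30, draw]
  FD 2.5: (-3.607,5.25) -> (-1.442,6.5) [heading=30, draw]
  LT 180: heading 30 -> 210
  FD 9.8: (-1.442,6.5) -> (-9.929,1.6) [heading=210, draw]
  -- iteration 4/6 --
  FD 10.5: (-9.929,1.6) -> (-19.022,-3.65) [heading=210, draw]
  FD 2.5: (-19.022,-3.65) -> (-21.187,-4.9) [heading=210, draw]
  LT 180: heading 210 -> 30
  FD 9.8: (-21.187,-4.9) -> (-12.7,0) [heading=30, draw]
  -- iteration 5/6 --
  FD 10.5: (-12.7,0) -> (-3.607,5.25) [heading=30, draw]
  FD 2.5: (-3.607,5.25) -> (-1.442,6.5) [heading=30, draw]
  LT 180: heading 30 -> 210
  FD 9.8: (-1.442,6.5) -> (-9.929,1.6) [heading=210, draw]
  -- iteration 6/6 --
  FD 10.5: (-9.929,1.6) -> (-19.022,-3.65) [heading=210, draw]
  FD 2.5: (-19.022,-3.65) -> (-21.187,-4.9) [heading=210, draw]
  LT 180: heading 210 -> 30
  FD 9.8: (-21.187,-4.9) -> (-12.7,0) [heading=30, draw]
]
RT 90: heading 30 -> 300
LT 60: heading 300 -> 0
LT 60: heading 0 -> 60
PU: pen up
Final: pos=(-12.7,0), heading=60, 19 segment(s) drawn

Segment lengths:
  seg 1: (0,0) -> (-12.7,0), length = 12.7
  seg 2: (-12.7,0) -> (-3.607,5.25), length = 10.5
  seg 3: (-3.607,5.25) -> (-1.442,6.5), length = 2.5
  seg 4: (-1.442,6.5) -> (-9.929,1.6), length = 9.8
  seg 5: (-9.929,1.6) -> (-19.022,-3.65), length = 10.5
  seg 6: (-19.022,-3.65) -> (-21.187,-4.9), length = 2.5
  seg 7: (-21.187,-4.9) -> (-12.7,0), length = 9.8
  seg 8: (-12.7,0) -> (-3.607,5.25), length = 10.5
  seg 9: (-3.607,5.25) -> (-1.442,6.5), length = 2.5
  seg 10: (-1.442,6.5) -> (-9.929,1.6), length = 9.8
  seg 11: (-9.929,1.6) -> (-19.022,-3.65), length = 10.5
  seg 12: (-19.022,-3.65) -> (-21.187,-4.9), length = 2.5
  seg 13: (-21.187,-4.9) -> (-12.7,0), length = 9.8
  seg 14: (-12.7,0) -> (-3.607,5.25), length = 10.5
  seg 15: (-3.607,5.25) -> (-1.442,6.5), length = 2.5
  seg 16: (-1.442,6.5) -> (-9.929,1.6), length = 9.8
  seg 17: (-9.929,1.6) -> (-19.022,-3.65), length = 10.5
  seg 18: (-19.022,-3.65) -> (-21.187,-4.9), length = 2.5
  seg 19: (-21.187,-4.9) -> (-12.7,0), length = 9.8
Total = 149.5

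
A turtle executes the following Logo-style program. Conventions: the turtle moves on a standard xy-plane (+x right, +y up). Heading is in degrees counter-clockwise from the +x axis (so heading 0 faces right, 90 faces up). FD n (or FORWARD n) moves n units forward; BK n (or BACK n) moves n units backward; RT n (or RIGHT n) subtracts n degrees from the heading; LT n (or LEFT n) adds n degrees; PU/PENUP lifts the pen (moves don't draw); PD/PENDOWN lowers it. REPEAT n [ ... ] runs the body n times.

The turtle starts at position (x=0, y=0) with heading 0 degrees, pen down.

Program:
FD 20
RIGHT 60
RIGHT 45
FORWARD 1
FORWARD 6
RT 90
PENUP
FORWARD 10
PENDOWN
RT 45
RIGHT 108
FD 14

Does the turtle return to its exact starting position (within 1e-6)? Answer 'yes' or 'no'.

Answer: no

Derivation:
Executing turtle program step by step:
Start: pos=(0,0), heading=0, pen down
FD 20: (0,0) -> (20,0) [heading=0, draw]
RT 60: heading 0 -> 300
RT 45: heading 300 -> 255
FD 1: (20,0) -> (19.741,-0.966) [heading=255, draw]
FD 6: (19.741,-0.966) -> (18.188,-6.761) [heading=255, draw]
RT 90: heading 255 -> 165
PU: pen up
FD 10: (18.188,-6.761) -> (8.529,-4.173) [heading=165, move]
PD: pen down
RT 45: heading 165 -> 120
RT 108: heading 120 -> 12
FD 14: (8.529,-4.173) -> (22.223,-1.263) [heading=12, draw]
Final: pos=(22.223,-1.263), heading=12, 4 segment(s) drawn

Start position: (0, 0)
Final position: (22.223, -1.263)
Distance = 22.259; >= 1e-6 -> NOT closed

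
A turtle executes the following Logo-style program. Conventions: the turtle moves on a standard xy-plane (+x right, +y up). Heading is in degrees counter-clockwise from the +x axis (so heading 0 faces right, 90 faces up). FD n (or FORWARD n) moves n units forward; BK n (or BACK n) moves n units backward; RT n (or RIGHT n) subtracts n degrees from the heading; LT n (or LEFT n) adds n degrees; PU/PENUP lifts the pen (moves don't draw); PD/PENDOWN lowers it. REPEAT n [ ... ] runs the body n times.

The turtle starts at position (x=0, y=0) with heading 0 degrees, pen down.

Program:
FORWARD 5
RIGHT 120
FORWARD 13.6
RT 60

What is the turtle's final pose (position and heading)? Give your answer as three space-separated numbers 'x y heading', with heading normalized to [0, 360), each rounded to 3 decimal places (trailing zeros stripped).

Answer: -1.8 -11.778 180

Derivation:
Executing turtle program step by step:
Start: pos=(0,0), heading=0, pen down
FD 5: (0,0) -> (5,0) [heading=0, draw]
RT 120: heading 0 -> 240
FD 13.6: (5,0) -> (-1.8,-11.778) [heading=240, draw]
RT 60: heading 240 -> 180
Final: pos=(-1.8,-11.778), heading=180, 2 segment(s) drawn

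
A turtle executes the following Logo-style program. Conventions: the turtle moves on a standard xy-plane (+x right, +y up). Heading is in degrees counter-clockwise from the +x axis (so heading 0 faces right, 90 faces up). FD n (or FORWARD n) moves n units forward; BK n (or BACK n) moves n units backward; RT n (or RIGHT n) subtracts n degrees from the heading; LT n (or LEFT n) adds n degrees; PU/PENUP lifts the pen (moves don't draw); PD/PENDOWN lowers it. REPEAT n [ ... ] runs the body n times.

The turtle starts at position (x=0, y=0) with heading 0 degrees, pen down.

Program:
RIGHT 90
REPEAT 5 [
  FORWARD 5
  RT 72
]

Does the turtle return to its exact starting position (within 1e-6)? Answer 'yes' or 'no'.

Executing turtle program step by step:
Start: pos=(0,0), heading=0, pen down
RT 90: heading 0 -> 270
REPEAT 5 [
  -- iteration 1/5 --
  FD 5: (0,0) -> (0,-5) [heading=270, draw]
  RT 72: heading 270 -> 198
  -- iteration 2/5 --
  FD 5: (0,-5) -> (-4.755,-6.545) [heading=198, draw]
  RT 72: heading 198 -> 126
  -- iteration 3/5 --
  FD 5: (-4.755,-6.545) -> (-7.694,-2.5) [heading=126, draw]
  RT 72: heading 126 -> 54
  -- iteration 4/5 --
  FD 5: (-7.694,-2.5) -> (-4.755,1.545) [heading=54, draw]
  RT 72: heading 54 -> 342
  -- iteration 5/5 --
  FD 5: (-4.755,1.545) -> (0,0) [heading=342, draw]
  RT 72: heading 342 -> 270
]
Final: pos=(0,0), heading=270, 5 segment(s) drawn

Start position: (0, 0)
Final position: (0, 0)
Distance = 0; < 1e-6 -> CLOSED

Answer: yes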